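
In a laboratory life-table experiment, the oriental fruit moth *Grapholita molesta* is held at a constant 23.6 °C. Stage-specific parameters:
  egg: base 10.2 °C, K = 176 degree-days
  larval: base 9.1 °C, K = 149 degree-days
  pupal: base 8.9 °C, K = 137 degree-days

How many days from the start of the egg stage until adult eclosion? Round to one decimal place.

32.7 days

egg: 176 / (23.6 − 10.2) = 176 / 13.4 = 13.134 d.
larval: 149 / (23.6 − 9.1) = 149 / 14.5 = 10.276 d.
pupal: 137 / (23.6 − 8.9) = 137 / 14.7 = 9.320 d.
Sum = 32.730 ≈ 32.7 days.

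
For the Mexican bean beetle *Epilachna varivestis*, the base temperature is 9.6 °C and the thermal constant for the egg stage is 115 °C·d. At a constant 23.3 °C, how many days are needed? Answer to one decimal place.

Daily accumulation = 23.3 − 9.6 = 13.7 DD/day.
Duration = 115 / 13.7 = 8.394 ≈ 8.4 days.

8.4 days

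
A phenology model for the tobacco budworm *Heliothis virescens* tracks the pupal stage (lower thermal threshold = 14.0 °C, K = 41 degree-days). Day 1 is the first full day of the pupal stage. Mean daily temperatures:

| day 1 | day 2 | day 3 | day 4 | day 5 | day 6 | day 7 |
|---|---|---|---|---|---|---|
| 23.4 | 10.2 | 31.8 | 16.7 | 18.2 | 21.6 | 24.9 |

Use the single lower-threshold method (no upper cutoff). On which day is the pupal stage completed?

Daily DD above 14.0 °C: 9.4, 0.0, 17.8, 2.7, 4.2, 7.6, 10.9.
Cumulative: 9.4, 9.4, 27.2, 29.9, 34.1, 41.7, 52.6.
The total first reaches 41 DD on day 6.

day 6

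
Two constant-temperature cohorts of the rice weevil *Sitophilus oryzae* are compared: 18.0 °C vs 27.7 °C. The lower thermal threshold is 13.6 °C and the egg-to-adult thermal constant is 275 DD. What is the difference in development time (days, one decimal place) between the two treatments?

At 18.0 °C: 275 / (18.0 − 13.6) = 275 / 4.4 = 62.500 d.
At 27.7 °C: 275 / (27.7 − 13.6) = 275 / 14.1 = 19.504 d.
Difference = |62.500 − 19.504| = 42.996 ≈ 43.0 days.

43.0 days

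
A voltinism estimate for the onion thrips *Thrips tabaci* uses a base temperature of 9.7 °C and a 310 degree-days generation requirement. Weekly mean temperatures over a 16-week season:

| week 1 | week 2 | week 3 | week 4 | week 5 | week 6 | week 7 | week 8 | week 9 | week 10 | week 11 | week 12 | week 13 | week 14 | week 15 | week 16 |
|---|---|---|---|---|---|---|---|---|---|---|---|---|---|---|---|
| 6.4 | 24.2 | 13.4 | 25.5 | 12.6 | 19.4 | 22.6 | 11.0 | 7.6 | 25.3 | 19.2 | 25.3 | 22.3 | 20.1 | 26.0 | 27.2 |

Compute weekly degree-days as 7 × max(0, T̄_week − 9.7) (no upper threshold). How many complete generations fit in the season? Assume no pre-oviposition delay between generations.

3 generations

Weekly DD (7 × max(0, T̄ − 9.7)): 0.0, 101.5, 25.9, 110.6, 20.3, 67.9, 90.3, 9.1, 0.0, 109.2, 66.5, 109.2, 88.2, 72.8, 114.1, 122.5.
Season total = 1108.1 DD.
Complete generations = ⌊1108.1 / 310⌋ = 3.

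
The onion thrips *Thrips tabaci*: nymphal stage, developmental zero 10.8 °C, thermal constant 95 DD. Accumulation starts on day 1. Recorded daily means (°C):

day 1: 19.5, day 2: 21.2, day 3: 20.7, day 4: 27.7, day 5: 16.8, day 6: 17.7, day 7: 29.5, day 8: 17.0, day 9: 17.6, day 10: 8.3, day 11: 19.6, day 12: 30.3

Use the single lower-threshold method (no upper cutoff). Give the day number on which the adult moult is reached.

day 11

Daily DD above 10.8 °C: 8.7, 10.4, 9.9, 16.9, 6.0, 6.9, 18.7, 6.2, 6.8, 0.0, 8.8, 19.5.
Cumulative: 8.7, 19.1, 29.0, 45.9, 51.9, 58.8, 77.5, 83.7, 90.5, 90.5, 99.3, 118.8.
The total first reaches 95 DD on day 11.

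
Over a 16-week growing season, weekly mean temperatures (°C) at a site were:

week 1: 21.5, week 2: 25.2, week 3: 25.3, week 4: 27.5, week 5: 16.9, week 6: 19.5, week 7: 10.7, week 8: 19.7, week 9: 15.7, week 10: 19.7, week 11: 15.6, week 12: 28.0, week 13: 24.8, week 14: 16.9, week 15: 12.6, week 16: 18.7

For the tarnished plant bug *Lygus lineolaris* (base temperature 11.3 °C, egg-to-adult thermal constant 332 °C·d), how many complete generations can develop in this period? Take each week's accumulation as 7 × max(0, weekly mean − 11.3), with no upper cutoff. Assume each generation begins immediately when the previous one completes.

Weekly DD (7 × max(0, T̄ − 11.3)): 71.4, 97.3, 98.0, 113.4, 39.2, 57.4, 0.0, 58.8, 30.8, 58.8, 30.1, 116.9, 94.5, 39.2, 9.1, 51.8.
Season total = 966.7 DD.
Complete generations = ⌊966.7 / 332⌋ = 2.

2 generations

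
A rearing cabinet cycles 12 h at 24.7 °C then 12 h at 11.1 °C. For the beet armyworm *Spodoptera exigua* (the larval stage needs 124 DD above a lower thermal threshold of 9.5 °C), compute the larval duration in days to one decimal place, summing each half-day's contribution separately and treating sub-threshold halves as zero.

Day half: max(0, 24.7 − 9.5) × 0.5 = 15.2 × 0.5 = 7.60 DD.
Night half: max(0, 11.1 − 9.5) × 0.5 = 1.6 × 0.5 = 0.80 DD.
Per 24 h: 8.40 DD/day.
Duration = 124 / 8.40 = 14.762 ≈ 14.8 days.

14.8 days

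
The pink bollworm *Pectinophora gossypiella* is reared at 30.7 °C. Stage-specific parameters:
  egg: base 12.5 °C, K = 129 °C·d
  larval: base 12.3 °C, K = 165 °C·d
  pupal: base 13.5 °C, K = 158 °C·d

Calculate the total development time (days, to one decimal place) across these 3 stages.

egg: 129 / (30.7 − 12.5) = 129 / 18.2 = 7.088 d.
larval: 165 / (30.7 − 12.3) = 165 / 18.4 = 8.967 d.
pupal: 158 / (30.7 − 13.5) = 158 / 17.2 = 9.186 d.
Sum = 25.241 ≈ 25.2 days.

25.2 days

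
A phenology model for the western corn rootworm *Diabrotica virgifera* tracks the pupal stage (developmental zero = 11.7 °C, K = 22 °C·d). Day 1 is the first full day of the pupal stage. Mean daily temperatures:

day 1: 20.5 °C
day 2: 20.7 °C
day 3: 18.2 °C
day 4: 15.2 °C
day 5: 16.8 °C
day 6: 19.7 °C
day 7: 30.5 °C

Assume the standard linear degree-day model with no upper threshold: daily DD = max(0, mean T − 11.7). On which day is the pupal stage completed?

day 3

Daily DD above 11.7 °C: 8.8, 9.0, 6.5, 3.5, 5.1, 8.0, 18.8.
Cumulative: 8.8, 17.8, 24.3, 27.8, 32.9, 40.9, 59.7.
The total first reaches 22 DD on day 3.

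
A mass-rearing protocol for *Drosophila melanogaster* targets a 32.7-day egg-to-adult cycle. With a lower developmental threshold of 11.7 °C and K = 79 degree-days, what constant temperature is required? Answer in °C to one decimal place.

14.1 °C

Required daily accumulation = 79 / 32.7 = 2.416 DD/day.
T = T_base + 2.416 = 11.7 + 2.416 = 14.116 ≈ 14.1 °C.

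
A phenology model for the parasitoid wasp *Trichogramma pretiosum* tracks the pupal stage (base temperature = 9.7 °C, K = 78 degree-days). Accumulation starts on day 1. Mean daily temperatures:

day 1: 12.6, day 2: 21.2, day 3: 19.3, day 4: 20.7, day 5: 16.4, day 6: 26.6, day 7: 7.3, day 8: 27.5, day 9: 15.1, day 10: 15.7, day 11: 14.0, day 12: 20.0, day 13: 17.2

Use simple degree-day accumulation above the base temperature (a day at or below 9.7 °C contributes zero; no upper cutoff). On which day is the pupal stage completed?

Daily DD above 9.7 °C: 2.9, 11.5, 9.6, 11.0, 6.7, 16.9, 0.0, 17.8, 5.4, 6.0, 4.3, 10.3, 7.5.
Cumulative: 2.9, 14.4, 24.0, 35.0, 41.7, 58.6, 58.6, 76.4, 81.8, 87.8, 92.1, 102.4, 109.9.
The total first reaches 78 DD on day 9.

day 9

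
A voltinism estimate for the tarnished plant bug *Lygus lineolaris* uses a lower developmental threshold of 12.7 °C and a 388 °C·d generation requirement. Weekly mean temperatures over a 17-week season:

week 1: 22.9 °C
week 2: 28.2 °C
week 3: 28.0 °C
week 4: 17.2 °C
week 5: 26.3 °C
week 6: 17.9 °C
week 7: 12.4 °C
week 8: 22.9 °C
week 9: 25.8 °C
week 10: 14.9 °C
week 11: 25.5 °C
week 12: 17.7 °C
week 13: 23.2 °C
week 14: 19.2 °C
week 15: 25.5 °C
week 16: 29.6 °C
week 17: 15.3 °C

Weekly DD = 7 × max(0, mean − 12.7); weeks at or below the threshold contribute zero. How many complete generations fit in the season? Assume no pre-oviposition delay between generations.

2 generations

Weekly DD (7 × max(0, T̄ − 12.7)): 71.4, 108.5, 107.1, 31.5, 95.2, 36.4, 0.0, 71.4, 91.7, 15.4, 89.6, 35.0, 73.5, 45.5, 89.6, 118.3, 18.2.
Season total = 1098.3 DD.
Complete generations = ⌊1098.3 / 388⌋ = 2.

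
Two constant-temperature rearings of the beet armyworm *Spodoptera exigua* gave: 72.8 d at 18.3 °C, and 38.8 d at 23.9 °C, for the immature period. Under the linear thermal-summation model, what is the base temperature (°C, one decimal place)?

11.9 °C

Under the model K = D·(T − T_b), so D₁·(T₁ − T_b) = D₂·(T₂ − T_b).
72.8·(18.3 − T_b) = 38.8·(23.9 − T_b)
T_b = (72.8·18.3 − 38.8·23.9) / (72.8 − 38.8) = 404.92 / 34.0 = 11.909 °C ≈ 11.9 °C.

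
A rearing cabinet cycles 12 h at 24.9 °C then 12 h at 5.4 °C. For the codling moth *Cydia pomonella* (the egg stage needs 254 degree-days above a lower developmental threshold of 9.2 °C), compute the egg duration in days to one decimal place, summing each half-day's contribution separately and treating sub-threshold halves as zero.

32.4 days

Day half: max(0, 24.9 − 9.2) × 0.5 = 15.7 × 0.5 = 7.85 DD.
Night half: max(0, 5.4 − 9.2) × 0.5 = 0.0 × 0.5 = 0.00 DD.
Per 24 h: 7.85 DD/day.
Duration = 254 / 7.85 = 32.357 ≈ 32.4 days.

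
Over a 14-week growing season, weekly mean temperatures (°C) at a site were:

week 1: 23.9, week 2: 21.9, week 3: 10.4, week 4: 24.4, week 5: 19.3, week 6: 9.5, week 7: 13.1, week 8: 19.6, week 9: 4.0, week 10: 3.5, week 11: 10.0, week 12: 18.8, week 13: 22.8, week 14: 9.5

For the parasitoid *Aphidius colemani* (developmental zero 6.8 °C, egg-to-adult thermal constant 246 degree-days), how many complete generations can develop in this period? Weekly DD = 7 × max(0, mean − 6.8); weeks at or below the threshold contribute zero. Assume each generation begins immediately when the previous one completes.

Weekly DD (7 × max(0, T̄ − 6.8)): 119.7, 105.7, 25.2, 123.2, 87.5, 18.9, 44.1, 89.6, 0.0, 0.0, 22.4, 84.0, 112.0, 18.9.
Season total = 851.2 DD.
Complete generations = ⌊851.2 / 246⌋ = 3.

3 generations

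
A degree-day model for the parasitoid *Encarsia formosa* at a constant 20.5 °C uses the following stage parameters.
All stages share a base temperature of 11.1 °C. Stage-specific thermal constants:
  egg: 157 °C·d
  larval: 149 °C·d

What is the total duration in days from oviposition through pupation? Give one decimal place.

Daily accumulation at 20.5 °C = 20.5 − 11.1 = 9.4 DD/day.
Total K = 157 + 149 = 306 DD.
Total duration = 306 / 9.4 = 32.553 ≈ 32.6 days.

32.6 days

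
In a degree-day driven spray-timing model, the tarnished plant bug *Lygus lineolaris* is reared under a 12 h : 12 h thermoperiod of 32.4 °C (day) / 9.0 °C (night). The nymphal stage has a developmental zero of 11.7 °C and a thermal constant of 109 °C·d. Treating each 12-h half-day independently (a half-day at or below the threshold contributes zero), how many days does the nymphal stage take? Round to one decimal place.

10.5 days

Day half: max(0, 32.4 − 11.7) × 0.5 = 20.7 × 0.5 = 10.35 DD.
Night half: max(0, 9.0 − 11.7) × 0.5 = 0.0 × 0.5 = 0.00 DD.
Per 24 h: 10.35 DD/day.
Duration = 109 / 10.35 = 10.531 ≈ 10.5 days.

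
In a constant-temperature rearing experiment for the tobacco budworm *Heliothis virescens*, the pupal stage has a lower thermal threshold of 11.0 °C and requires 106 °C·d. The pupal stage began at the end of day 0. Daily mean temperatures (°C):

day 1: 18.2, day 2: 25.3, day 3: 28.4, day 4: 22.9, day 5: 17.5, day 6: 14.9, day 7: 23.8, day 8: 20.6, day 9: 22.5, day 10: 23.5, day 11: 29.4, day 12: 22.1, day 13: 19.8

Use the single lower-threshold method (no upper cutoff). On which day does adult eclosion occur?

day 10

Daily DD above 11.0 °C: 7.2, 14.3, 17.4, 11.9, 6.5, 3.9, 12.8, 9.6, 11.5, 12.5, 18.4, 11.1, 8.8.
Cumulative: 7.2, 21.5, 38.9, 50.8, 57.3, 61.2, 74.0, 83.6, 95.1, 107.6, 126.0, 137.1, 145.9.
The total first reaches 106 DD on day 10.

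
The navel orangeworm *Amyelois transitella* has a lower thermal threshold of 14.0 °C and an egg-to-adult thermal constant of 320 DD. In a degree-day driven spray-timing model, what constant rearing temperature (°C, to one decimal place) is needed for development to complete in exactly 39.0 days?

22.2 °C

Required daily accumulation = 320 / 39.0 = 8.205 DD/day.
T = T_base + 8.205 = 14.0 + 8.205 = 22.205 ≈ 22.2 °C.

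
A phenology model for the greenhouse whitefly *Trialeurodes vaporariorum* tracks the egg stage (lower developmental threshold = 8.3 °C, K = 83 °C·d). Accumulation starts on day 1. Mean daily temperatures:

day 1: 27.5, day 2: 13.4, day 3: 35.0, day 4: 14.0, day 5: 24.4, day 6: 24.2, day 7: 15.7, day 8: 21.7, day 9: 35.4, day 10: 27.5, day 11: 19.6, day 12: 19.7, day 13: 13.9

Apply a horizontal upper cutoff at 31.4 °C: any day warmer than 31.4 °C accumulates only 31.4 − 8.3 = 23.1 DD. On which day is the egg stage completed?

Daily DD above 8.3 °C (capped at 23.1): 19.2, 5.1, 23.1, 5.7, 16.1, 15.9, 7.4, 13.4, 23.1, 19.2, 11.3, 11.4, 5.6.
Cumulative: 19.2, 24.3, 47.4, 53.1, 69.2, 85.1, 92.5, 105.9, 129.0, 148.2, 159.5, 170.9, 176.5.
The total first reaches 83 DD on day 6.

day 6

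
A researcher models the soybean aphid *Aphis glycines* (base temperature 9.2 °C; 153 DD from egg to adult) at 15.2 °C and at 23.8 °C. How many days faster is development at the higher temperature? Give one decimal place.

15.0 days

At 15.2 °C: 153 / (15.2 − 9.2) = 153 / 6.0 = 25.500 d.
At 23.8 °C: 153 / (23.8 − 9.2) = 153 / 14.6 = 10.479 d.
Difference = |25.500 − 10.479| = 15.021 ≈ 15.0 days.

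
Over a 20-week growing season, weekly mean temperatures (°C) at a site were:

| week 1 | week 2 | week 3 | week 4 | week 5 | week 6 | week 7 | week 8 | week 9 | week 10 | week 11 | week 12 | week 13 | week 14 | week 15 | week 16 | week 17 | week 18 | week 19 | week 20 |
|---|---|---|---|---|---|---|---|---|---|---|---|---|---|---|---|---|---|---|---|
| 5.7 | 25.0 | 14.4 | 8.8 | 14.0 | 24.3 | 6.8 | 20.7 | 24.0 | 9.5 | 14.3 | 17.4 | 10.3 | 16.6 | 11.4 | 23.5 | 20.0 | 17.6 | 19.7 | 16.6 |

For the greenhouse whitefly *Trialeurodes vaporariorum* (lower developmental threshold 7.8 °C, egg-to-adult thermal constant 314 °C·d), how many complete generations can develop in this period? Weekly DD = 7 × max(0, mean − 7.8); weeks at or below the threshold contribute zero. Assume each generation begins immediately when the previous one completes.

Weekly DD (7 × max(0, T̄ − 7.8)): 0.0, 120.4, 46.2, 7.0, 43.4, 115.5, 0.0, 90.3, 113.4, 11.9, 45.5, 67.2, 17.5, 61.6, 25.2, 109.9, 85.4, 68.6, 83.3, 61.6.
Season total = 1173.9 DD.
Complete generations = ⌊1173.9 / 314⌋ = 3.

3 generations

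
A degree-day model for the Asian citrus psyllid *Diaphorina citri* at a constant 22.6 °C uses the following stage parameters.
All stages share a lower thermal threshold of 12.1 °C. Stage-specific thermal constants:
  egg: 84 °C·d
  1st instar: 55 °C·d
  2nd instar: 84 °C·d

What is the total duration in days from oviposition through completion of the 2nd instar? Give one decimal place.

21.2 days

Daily accumulation at 22.6 °C = 22.6 − 12.1 = 10.5 DD/day.
Total K = 84 + 55 + 84 = 223 DD.
Total duration = 223 / 10.5 = 21.238 ≈ 21.2 days.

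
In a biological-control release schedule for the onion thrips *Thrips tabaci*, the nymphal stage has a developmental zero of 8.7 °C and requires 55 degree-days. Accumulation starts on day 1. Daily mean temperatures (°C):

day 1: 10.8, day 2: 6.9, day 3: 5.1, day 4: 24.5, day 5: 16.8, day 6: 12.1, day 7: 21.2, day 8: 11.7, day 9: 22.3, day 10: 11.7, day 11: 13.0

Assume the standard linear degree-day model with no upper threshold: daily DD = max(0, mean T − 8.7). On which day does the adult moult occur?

Daily DD above 8.7 °C: 2.1, 0.0, 0.0, 15.8, 8.1, 3.4, 12.5, 3.0, 13.6, 3.0, 4.3.
Cumulative: 2.1, 2.1, 2.1, 17.9, 26.0, 29.4, 41.9, 44.9, 58.5, 61.5, 65.8.
The total first reaches 55 DD on day 9.

day 9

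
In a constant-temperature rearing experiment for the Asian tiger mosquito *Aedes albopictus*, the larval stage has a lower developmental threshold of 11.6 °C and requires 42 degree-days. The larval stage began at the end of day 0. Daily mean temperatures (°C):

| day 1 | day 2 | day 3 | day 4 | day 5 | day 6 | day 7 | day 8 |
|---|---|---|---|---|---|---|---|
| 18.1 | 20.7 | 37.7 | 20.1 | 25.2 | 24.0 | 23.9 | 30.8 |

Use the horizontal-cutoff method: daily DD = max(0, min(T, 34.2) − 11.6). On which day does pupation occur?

Daily DD above 11.6 °C (capped at 22.6): 6.5, 9.1, 22.6, 8.5, 13.6, 12.4, 12.3, 19.2.
Cumulative: 6.5, 15.6, 38.2, 46.7, 60.3, 72.7, 85.0, 104.2.
The total first reaches 42 DD on day 4.

day 4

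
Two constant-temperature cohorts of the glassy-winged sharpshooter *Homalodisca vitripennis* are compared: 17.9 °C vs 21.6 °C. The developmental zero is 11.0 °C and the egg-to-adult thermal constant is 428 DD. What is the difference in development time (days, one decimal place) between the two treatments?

21.7 days

At 17.9 °C: 428 / (17.9 − 11.0) = 428 / 6.9 = 62.029 d.
At 21.6 °C: 428 / (21.6 − 11.0) = 428 / 10.6 = 40.377 d.
Difference = |62.029 − 40.377| = 21.652 ≈ 21.7 days.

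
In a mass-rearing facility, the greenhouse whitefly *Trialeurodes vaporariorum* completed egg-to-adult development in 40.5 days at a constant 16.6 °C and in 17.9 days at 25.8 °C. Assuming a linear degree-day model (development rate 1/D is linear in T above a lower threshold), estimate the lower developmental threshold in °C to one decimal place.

9.3 °C

Linear rate model ⇒ the product D·(T − T_b) is constant across temperatures.
40.5·(16.6 − T_b) = 17.9·(25.8 − T_b)
T_b = (40.5·16.6 − 17.9·25.8) / (40.5 − 17.9) = 210.48 / 22.6 = 9.313 °C ≈ 9.3 °C.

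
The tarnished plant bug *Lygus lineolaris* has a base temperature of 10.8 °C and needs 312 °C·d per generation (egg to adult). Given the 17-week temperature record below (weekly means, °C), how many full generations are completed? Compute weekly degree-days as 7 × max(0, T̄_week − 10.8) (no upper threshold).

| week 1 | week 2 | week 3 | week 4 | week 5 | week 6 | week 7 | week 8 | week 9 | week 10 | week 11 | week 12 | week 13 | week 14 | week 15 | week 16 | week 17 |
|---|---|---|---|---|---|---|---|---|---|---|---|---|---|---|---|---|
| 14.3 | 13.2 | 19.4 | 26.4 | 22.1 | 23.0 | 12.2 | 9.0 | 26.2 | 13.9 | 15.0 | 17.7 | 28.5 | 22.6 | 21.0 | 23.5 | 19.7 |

Weekly DD (7 × max(0, T̄ − 10.8)): 24.5, 16.8, 60.2, 109.2, 79.1, 85.4, 9.8, 0.0, 107.8, 21.7, 29.4, 48.3, 123.9, 82.6, 71.4, 88.9, 62.3.
Season total = 1021.3 DD.
Complete generations = ⌊1021.3 / 312⌋ = 3.

3 generations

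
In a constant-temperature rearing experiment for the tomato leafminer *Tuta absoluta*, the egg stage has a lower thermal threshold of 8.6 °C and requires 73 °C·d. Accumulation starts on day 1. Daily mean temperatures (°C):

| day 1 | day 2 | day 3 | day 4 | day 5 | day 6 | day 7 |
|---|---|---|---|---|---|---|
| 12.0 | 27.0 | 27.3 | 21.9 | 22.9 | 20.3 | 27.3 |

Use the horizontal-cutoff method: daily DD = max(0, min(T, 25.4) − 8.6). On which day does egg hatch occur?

Daily DD above 8.6 °C (capped at 16.8): 3.4, 16.8, 16.8, 13.3, 14.3, 11.7, 16.8.
Cumulative: 3.4, 20.2, 37.0, 50.3, 64.6, 76.3, 93.1.
The total first reaches 73 DD on day 6.

day 6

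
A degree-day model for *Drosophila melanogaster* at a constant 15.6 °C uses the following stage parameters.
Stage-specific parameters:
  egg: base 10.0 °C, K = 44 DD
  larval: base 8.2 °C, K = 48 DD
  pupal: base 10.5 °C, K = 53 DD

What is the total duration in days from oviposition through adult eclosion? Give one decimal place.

egg: 44 / (15.6 − 10.0) = 44 / 5.6 = 7.857 d.
larval: 48 / (15.6 − 8.2) = 48 / 7.4 = 6.486 d.
pupal: 53 / (15.6 − 10.5) = 53 / 5.1 = 10.392 d.
Sum = 24.736 ≈ 24.7 days.

24.7 days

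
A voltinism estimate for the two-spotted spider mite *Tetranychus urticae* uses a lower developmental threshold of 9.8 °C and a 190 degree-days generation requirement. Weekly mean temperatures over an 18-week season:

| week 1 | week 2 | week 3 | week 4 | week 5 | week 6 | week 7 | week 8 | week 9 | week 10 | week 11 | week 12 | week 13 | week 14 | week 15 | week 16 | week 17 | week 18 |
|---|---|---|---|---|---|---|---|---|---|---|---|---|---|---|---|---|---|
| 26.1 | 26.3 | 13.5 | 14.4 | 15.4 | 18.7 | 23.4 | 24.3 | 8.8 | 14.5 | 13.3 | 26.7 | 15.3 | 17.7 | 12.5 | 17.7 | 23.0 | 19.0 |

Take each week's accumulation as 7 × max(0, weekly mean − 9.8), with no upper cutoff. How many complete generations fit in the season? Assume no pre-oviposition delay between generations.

Weekly DD (7 × max(0, T̄ − 9.8)): 114.1, 115.5, 25.9, 32.2, 39.2, 62.3, 95.2, 101.5, 0.0, 32.9, 24.5, 118.3, 38.5, 55.3, 18.9, 55.3, 92.4, 64.4.
Season total = 1086.4 DD.
Complete generations = ⌊1086.4 / 190⌋ = 5.

5 generations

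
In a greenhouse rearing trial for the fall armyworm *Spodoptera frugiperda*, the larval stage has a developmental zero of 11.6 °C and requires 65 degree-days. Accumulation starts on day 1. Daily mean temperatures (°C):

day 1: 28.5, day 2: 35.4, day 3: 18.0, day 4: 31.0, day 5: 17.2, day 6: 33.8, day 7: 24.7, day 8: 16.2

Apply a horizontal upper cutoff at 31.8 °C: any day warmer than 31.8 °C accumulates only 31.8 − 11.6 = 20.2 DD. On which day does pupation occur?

day 5

Daily DD above 11.6 °C (capped at 20.2): 16.9, 20.2, 6.4, 19.4, 5.6, 20.2, 13.1, 4.6.
Cumulative: 16.9, 37.1, 43.5, 62.9, 68.5, 88.7, 101.8, 106.4.
The total first reaches 65 DD on day 5.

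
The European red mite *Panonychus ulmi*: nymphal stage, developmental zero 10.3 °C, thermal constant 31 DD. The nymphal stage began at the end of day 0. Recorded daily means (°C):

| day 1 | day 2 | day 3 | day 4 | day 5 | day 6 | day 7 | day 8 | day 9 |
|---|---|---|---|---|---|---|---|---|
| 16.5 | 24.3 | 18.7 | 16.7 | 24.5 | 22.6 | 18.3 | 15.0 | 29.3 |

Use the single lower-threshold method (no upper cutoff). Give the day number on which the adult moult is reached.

day 4

Daily DD above 10.3 °C: 6.2, 14.0, 8.4, 6.4, 14.2, 12.3, 8.0, 4.7, 19.0.
Cumulative: 6.2, 20.2, 28.6, 35.0, 49.2, 61.5, 69.5, 74.2, 93.2.
The total first reaches 31 DD on day 4.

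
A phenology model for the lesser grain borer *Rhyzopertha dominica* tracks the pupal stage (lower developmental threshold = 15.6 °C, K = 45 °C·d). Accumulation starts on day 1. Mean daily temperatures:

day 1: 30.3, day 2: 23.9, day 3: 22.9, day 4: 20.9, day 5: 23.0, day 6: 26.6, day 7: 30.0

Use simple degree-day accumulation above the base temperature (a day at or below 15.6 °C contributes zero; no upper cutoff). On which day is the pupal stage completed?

Daily DD above 15.6 °C: 14.7, 8.3, 7.3, 5.3, 7.4, 11.0, 14.4.
Cumulative: 14.7, 23.0, 30.3, 35.6, 43.0, 54.0, 68.4.
The total first reaches 45 DD on day 6.

day 6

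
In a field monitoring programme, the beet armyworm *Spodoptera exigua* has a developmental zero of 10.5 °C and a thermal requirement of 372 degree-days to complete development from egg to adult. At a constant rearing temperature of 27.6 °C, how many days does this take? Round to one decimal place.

Daily accumulation = 27.6 − 10.5 = 17.1 DD/day.
Duration = 372 / 17.1 = 21.754 ≈ 21.8 days.

21.8 days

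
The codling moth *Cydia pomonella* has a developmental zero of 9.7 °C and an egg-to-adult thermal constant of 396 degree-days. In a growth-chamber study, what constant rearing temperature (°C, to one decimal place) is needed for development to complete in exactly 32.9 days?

Required daily accumulation = 396 / 32.9 = 12.036 DD/day.
T = T_base + 12.036 = 9.7 + 12.036 = 21.736 ≈ 21.7 °C.

21.7 °C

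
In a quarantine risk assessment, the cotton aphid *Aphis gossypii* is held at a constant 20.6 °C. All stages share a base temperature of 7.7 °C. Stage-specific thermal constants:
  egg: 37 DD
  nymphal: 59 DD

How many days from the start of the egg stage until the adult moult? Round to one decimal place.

7.4 days

Daily accumulation at 20.6 °C = 20.6 − 7.7 = 12.9 DD/day.
Total K = 37 + 59 = 96 DD.
Total duration = 96 / 12.9 = 7.442 ≈ 7.4 days.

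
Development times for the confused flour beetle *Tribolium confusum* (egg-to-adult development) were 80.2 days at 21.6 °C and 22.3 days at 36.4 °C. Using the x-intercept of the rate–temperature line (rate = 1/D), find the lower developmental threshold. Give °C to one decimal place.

15.9 °C

Equal thermal constants: D₁(T₁ − T_b) = D₂(T₂ − T_b).
80.2·(21.6 − T_b) = 22.3·(36.4 − T_b)
T_b = (80.2·21.6 − 22.3·36.4) / (80.2 − 22.3) = 920.60 / 57.9 = 15.900 °C ≈ 15.9 °C.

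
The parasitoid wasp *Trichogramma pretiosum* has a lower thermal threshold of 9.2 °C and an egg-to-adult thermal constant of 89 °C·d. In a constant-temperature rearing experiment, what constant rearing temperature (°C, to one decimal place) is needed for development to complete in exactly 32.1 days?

12.0 °C

Required daily accumulation = 89 / 32.1 = 2.773 DD/day.
T = T_base + 2.773 = 9.2 + 2.773 = 11.973 ≈ 12.0 °C.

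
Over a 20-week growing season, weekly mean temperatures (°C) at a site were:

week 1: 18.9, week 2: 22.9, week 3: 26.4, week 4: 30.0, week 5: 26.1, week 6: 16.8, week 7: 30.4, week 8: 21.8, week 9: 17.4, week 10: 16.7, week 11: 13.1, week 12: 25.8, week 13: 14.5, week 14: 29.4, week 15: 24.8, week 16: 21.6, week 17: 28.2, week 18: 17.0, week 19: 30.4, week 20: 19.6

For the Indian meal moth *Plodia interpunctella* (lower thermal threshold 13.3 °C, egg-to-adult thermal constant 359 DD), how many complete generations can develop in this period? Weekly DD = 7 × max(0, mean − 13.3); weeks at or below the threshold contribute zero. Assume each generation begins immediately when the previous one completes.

Weekly DD (7 × max(0, T̄ − 13.3)): 39.2, 67.2, 91.7, 116.9, 89.6, 24.5, 119.7, 59.5, 28.7, 23.8, 0.0, 87.5, 8.4, 112.7, 80.5, 58.1, 104.3, 25.9, 119.7, 44.1.
Season total = 1302.0 DD.
Complete generations = ⌊1302.0 / 359⌋ = 3.

3 generations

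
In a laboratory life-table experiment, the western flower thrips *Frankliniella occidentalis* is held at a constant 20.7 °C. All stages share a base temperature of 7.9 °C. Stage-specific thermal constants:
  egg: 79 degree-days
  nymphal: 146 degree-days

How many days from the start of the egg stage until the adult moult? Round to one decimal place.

17.6 days

Daily accumulation at 20.7 °C = 20.7 − 7.9 = 12.8 DD/day.
Total K = 79 + 146 = 225 DD.
Total duration = 225 / 12.8 = 17.578 ≈ 17.6 days.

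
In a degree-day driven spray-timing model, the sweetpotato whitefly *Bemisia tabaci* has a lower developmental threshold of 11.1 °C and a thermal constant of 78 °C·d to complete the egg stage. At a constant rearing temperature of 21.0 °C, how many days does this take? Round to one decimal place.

7.9 days

Daily accumulation = 21.0 − 11.1 = 9.9 DD/day.
Duration = 78 / 9.9 = 7.879 ≈ 7.9 days.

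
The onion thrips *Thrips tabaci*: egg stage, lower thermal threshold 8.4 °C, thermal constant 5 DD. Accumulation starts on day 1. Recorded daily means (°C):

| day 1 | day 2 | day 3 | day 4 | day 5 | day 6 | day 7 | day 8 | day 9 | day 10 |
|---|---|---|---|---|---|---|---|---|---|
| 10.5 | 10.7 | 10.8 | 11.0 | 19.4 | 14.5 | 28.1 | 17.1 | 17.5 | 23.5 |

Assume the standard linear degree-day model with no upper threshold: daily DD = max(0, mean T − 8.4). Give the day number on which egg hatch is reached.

Daily DD above 8.4 °C: 2.1, 2.3, 2.4, 2.6, 11.0, 6.1, 19.7, 8.7, 9.1, 15.1.
Cumulative: 2.1, 4.4, 6.8, 9.4, 20.4, 26.5, 46.2, 54.9, 64.0, 79.1.
The total first reaches 5 DD on day 3.

day 3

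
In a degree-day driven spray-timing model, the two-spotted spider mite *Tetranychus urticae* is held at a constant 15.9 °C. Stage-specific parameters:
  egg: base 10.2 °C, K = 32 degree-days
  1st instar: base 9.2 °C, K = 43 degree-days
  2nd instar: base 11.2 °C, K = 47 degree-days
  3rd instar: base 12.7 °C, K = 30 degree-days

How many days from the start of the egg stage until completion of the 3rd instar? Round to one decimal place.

egg: 32 / (15.9 − 10.2) = 32 / 5.7 = 5.614 d.
1st instar: 43 / (15.9 − 9.2) = 43 / 6.7 = 6.418 d.
2nd instar: 47 / (15.9 − 11.2) = 47 / 4.7 = 10.000 d.
3rd instar: 30 / (15.9 − 12.7) = 30 / 3.2 = 9.375 d.
Sum = 31.407 ≈ 31.4 days.

31.4 days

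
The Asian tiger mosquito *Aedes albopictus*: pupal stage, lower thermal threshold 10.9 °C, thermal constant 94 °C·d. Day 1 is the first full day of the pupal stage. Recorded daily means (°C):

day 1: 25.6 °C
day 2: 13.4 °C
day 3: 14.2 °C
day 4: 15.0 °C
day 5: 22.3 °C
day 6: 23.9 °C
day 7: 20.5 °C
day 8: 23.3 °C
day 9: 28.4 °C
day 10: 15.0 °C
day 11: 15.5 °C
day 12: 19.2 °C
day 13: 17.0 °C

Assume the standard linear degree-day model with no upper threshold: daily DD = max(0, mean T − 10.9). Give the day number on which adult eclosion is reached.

Daily DD above 10.9 °C: 14.7, 2.5, 3.3, 4.1, 11.4, 13.0, 9.6, 12.4, 17.5, 4.1, 4.6, 8.3, 6.1.
Cumulative: 14.7, 17.2, 20.5, 24.6, 36.0, 49.0, 58.6, 71.0, 88.5, 92.6, 97.2, 105.5, 111.6.
The total first reaches 94 DD on day 11.

day 11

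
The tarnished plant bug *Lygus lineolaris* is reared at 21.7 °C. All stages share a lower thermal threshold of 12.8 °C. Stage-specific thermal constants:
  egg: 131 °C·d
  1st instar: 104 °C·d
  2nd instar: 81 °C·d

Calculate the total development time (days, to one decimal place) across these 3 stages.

35.5 days

Daily accumulation at 21.7 °C = 21.7 − 12.8 = 8.9 DD/day.
Total K = 131 + 104 + 81 = 316 DD.
Total duration = 316 / 8.9 = 35.506 ≈ 35.5 days.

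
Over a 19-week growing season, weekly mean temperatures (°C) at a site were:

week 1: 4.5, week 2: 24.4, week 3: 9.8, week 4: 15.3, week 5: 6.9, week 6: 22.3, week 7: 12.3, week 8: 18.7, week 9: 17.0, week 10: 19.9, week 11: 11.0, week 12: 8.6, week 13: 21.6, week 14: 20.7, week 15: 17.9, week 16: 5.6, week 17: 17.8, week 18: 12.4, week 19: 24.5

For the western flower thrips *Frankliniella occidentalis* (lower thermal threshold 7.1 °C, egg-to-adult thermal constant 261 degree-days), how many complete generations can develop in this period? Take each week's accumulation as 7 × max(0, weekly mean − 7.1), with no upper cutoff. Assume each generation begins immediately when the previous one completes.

Weekly DD (7 × max(0, T̄ − 7.1)): 0.0, 121.1, 18.9, 57.4, 0.0, 106.4, 36.4, 81.2, 69.3, 89.6, 27.3, 10.5, 101.5, 95.2, 75.6, 0.0, 74.9, 37.1, 121.8.
Season total = 1124.2 DD.
Complete generations = ⌊1124.2 / 261⌋ = 4.

4 generations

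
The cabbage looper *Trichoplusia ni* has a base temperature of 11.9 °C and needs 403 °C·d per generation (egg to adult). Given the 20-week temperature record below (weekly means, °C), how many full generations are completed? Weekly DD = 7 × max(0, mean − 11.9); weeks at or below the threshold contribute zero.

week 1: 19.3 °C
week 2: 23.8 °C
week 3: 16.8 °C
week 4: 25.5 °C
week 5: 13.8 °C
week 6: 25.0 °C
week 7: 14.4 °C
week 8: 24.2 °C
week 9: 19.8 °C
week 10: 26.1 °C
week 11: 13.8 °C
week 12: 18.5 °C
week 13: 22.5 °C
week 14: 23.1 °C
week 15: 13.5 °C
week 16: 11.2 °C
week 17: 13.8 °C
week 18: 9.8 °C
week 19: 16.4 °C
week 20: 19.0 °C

2 generations

Weekly DD (7 × max(0, T̄ − 11.9)): 51.8, 83.3, 34.3, 95.2, 13.3, 91.7, 17.5, 86.1, 55.3, 99.4, 13.3, 46.2, 74.2, 78.4, 11.2, 0.0, 13.3, 0.0, 31.5, 49.7.
Season total = 945.7 DD.
Complete generations = ⌊945.7 / 403⌋ = 2.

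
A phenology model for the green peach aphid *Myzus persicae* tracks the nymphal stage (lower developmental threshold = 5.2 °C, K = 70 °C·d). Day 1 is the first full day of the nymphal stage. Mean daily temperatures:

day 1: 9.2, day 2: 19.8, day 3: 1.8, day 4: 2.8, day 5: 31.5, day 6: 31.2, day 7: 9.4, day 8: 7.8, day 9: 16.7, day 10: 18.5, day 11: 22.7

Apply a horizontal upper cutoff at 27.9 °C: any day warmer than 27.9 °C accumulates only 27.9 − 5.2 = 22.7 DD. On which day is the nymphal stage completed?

day 8

Daily DD above 5.2 °C (capped at 22.7): 4.0, 14.6, 0.0, 0.0, 22.7, 22.7, 4.2, 2.6, 11.5, 13.3, 17.5.
Cumulative: 4.0, 18.6, 18.6, 18.6, 41.3, 64.0, 68.2, 70.8, 82.3, 95.6, 113.1.
The total first reaches 70 DD on day 8.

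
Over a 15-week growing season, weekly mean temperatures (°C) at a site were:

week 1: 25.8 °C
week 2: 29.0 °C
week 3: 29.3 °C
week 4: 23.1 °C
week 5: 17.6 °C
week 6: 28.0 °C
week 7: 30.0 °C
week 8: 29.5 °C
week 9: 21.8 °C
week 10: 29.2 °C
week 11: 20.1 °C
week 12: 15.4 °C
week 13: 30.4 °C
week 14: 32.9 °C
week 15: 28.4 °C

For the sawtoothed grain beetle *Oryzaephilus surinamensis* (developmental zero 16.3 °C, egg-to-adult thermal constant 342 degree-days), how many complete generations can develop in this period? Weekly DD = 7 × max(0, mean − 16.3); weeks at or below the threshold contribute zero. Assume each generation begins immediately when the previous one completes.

Weekly DD (7 × max(0, T̄ − 16.3)): 66.5, 88.9, 91.0, 47.6, 9.1, 81.9, 95.9, 92.4, 38.5, 90.3, 26.6, 0.0, 98.7, 116.2, 84.7.
Season total = 1028.3 DD.
Complete generations = ⌊1028.3 / 342⌋ = 3.

3 generations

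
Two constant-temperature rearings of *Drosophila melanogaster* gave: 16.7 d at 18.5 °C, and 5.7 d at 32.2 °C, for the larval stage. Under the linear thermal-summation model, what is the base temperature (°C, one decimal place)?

11.4 °C

Under the model K = D·(T − T_b), so D₁·(T₁ − T_b) = D₂·(T₂ − T_b).
16.7·(18.5 − T_b) = 5.7·(32.2 − T_b)
T_b = (16.7·18.5 − 5.7·32.2) / (16.7 − 5.7) = 125.41 / 11.0 = 11.401 °C ≈ 11.4 °C.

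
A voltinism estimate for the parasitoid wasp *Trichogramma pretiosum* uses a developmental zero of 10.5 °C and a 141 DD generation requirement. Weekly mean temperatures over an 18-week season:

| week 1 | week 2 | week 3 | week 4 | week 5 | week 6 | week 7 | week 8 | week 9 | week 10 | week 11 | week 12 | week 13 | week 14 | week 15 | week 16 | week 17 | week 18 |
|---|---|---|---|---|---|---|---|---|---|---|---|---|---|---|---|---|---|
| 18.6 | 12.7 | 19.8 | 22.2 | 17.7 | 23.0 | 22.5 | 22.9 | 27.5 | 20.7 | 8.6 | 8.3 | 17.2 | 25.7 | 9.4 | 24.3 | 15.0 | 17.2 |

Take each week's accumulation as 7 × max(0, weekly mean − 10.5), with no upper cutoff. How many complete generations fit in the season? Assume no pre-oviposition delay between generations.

Weekly DD (7 × max(0, T̄ − 10.5)): 56.7, 15.4, 65.1, 81.9, 50.4, 87.5, 84.0, 86.8, 119.0, 71.4, 0.0, 0.0, 46.9, 106.4, 0.0, 96.6, 31.5, 46.9.
Season total = 1046.5 DD.
Complete generations = ⌊1046.5 / 141⌋ = 7.

7 generations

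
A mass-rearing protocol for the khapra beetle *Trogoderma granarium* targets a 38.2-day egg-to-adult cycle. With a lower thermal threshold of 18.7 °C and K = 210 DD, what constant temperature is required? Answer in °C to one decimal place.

Required daily accumulation = 210 / 38.2 = 5.497 DD/day.
T = T_base + 5.497 = 18.7 + 5.497 = 24.197 ≈ 24.2 °C.

24.2 °C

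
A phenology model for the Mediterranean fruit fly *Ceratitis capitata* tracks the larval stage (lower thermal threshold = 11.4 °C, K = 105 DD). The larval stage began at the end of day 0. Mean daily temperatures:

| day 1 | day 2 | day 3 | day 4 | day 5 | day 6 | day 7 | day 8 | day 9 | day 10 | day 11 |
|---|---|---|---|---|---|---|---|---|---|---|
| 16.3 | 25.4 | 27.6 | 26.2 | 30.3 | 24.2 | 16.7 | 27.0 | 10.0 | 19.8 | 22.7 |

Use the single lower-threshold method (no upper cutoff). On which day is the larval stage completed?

day 10

Daily DD above 11.4 °C: 4.9, 14.0, 16.2, 14.8, 18.9, 12.8, 5.3, 15.6, 0.0, 8.4, 11.3.
Cumulative: 4.9, 18.9, 35.1, 49.9, 68.8, 81.6, 86.9, 102.5, 102.5, 110.9, 122.2.
The total first reaches 105 DD on day 10.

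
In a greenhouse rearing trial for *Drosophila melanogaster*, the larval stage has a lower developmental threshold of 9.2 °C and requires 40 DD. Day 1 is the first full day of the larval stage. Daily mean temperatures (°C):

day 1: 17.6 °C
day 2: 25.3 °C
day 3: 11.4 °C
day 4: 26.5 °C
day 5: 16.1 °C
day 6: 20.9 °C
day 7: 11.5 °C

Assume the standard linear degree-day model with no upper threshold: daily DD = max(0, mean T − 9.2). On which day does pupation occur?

day 4

Daily DD above 9.2 °C: 8.4, 16.1, 2.2, 17.3, 6.9, 11.7, 2.3.
Cumulative: 8.4, 24.5, 26.7, 44.0, 50.9, 62.6, 64.9.
The total first reaches 40 DD on day 4.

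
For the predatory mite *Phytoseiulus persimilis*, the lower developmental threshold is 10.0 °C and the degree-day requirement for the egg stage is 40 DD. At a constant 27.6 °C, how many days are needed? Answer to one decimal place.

2.3 days

Daily accumulation = 27.6 − 10.0 = 17.6 DD/day.
Duration = 40 / 17.6 = 2.273 ≈ 2.3 days.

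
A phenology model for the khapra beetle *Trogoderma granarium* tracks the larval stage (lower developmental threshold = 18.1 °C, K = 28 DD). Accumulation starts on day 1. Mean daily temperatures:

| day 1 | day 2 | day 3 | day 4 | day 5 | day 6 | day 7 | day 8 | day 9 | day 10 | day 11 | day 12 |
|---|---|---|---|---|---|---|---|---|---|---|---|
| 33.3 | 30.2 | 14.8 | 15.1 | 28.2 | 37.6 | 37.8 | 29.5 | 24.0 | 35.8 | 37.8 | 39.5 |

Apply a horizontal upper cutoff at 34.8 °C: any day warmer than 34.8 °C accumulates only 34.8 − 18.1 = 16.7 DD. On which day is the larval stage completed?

day 5

Daily DD above 18.1 °C (capped at 16.7): 15.2, 12.1, 0.0, 0.0, 10.1, 16.7, 16.7, 11.4, 5.9, 16.7, 16.7, 16.7.
Cumulative: 15.2, 27.3, 27.3, 27.3, 37.4, 54.1, 70.8, 82.2, 88.1, 104.8, 121.5, 138.2.
The total first reaches 28 DD on day 5.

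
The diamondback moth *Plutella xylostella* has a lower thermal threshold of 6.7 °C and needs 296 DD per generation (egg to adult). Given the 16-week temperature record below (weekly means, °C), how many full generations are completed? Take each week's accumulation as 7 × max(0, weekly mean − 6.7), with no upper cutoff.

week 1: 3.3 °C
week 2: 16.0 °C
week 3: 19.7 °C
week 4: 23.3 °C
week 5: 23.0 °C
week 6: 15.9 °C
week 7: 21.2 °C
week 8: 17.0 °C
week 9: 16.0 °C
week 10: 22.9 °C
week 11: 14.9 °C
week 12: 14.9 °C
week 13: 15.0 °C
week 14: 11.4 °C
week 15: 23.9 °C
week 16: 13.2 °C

3 generations

Weekly DD (7 × max(0, T̄ − 6.7)): 0.0, 65.1, 91.0, 116.2, 114.1, 64.4, 101.5, 72.1, 65.1, 113.4, 57.4, 57.4, 58.1, 32.9, 120.4, 45.5.
Season total = 1174.6 DD.
Complete generations = ⌊1174.6 / 296⌋ = 3.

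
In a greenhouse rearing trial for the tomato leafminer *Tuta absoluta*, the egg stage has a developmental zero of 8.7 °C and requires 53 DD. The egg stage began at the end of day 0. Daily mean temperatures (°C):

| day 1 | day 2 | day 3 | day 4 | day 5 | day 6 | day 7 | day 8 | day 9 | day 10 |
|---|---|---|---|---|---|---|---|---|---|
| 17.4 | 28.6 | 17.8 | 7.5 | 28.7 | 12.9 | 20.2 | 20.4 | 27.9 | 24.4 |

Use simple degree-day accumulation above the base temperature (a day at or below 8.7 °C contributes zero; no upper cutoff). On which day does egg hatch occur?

Daily DD above 8.7 °C: 8.7, 19.9, 9.1, 0.0, 20.0, 4.2, 11.5, 11.7, 19.2, 15.7.
Cumulative: 8.7, 28.6, 37.7, 37.7, 57.7, 61.9, 73.4, 85.1, 104.3, 120.0.
The total first reaches 53 DD on day 5.

day 5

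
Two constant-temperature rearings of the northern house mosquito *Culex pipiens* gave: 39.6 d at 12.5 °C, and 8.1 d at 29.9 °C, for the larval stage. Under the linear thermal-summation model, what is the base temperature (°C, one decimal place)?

Equal thermal constants: D₁(T₁ − T_b) = D₂(T₂ − T_b).
39.6·(12.5 − T_b) = 8.1·(29.9 − T_b)
T_b = (39.6·12.5 − 8.1·29.9) / (39.6 − 8.1) = 252.81 / 31.5 = 8.026 °C ≈ 8.0 °C.

8.0 °C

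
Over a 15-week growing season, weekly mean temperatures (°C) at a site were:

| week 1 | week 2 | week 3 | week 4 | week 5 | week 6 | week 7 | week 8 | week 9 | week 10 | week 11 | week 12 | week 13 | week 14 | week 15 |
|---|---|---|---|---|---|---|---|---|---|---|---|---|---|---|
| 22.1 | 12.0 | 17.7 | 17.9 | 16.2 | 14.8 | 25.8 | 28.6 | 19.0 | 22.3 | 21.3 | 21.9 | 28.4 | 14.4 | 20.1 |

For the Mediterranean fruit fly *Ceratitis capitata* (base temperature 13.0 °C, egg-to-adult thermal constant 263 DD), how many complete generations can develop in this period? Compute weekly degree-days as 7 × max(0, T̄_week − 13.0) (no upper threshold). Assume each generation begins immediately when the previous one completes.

Weekly DD (7 × max(0, T̄ − 13.0)): 63.7, 0.0, 32.9, 34.3, 22.4, 12.6, 89.6, 109.2, 42.0, 65.1, 58.1, 62.3, 107.8, 9.8, 49.7.
Season total = 759.5 DD.
Complete generations = ⌊759.5 / 263⌋ = 2.

2 generations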